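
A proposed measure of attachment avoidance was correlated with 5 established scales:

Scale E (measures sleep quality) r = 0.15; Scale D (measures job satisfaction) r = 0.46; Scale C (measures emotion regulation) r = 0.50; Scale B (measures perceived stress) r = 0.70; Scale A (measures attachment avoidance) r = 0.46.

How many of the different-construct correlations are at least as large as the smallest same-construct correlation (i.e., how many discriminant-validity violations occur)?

3

Convergent (same construct = attachment avoidance): Scale A.
Smallest convergent = 0.46. Discriminant values: 0.15, 0.46, 0.50, 0.70; count ≥ 0.46 → 3.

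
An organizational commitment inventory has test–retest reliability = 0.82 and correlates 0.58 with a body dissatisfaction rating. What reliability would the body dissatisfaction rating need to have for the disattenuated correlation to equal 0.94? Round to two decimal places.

0.46

r_true = r_obs / √(r_xx · r_yy) ⇒ 0.94 = 0.58 / √(0.82 · r_yy).
√(0.82 · r_yy) = 0.58 / 0.94 = 0.6170; 0.82 · r_yy = 0.3807; r_yy = 0.3807 / 0.82 ≈ 0.46.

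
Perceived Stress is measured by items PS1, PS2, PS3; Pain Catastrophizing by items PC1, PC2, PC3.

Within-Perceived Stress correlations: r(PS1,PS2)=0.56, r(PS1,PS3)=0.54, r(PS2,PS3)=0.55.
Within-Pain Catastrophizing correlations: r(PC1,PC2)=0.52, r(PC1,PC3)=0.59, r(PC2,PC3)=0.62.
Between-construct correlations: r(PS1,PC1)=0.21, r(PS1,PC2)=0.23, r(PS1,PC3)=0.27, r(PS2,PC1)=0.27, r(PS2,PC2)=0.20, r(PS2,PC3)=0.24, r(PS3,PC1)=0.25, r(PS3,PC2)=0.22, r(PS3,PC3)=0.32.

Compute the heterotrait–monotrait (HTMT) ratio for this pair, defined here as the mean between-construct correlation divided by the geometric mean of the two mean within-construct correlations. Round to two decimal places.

0.44

Between-construct mean = 2.21/9 = 0.2456.
Mean within-PS = 1.65/3 = 0.5500; mean within-PC = 1.73/3 = 0.5767.
Geometric mean = √(0.5500 × 0.5767) = 0.5632.
HTMT = 0.2456 / 0.5632 = 0.44.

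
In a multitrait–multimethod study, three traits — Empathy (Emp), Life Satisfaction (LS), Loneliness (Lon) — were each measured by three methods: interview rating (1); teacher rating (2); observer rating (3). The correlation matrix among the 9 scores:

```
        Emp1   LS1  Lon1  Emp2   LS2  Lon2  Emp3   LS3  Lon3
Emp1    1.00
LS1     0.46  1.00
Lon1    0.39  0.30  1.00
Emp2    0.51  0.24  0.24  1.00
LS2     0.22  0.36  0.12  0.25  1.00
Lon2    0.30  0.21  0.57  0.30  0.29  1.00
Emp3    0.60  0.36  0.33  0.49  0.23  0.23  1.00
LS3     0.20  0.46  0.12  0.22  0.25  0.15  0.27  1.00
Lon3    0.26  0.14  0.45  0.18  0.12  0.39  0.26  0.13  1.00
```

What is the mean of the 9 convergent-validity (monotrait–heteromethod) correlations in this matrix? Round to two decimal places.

Convergent values: 0.51, 0.60, 0.49, 0.36, 0.46, 0.25, 0.57, 0.45, 0.39; mean = 4.08/9 = 0.45.

0.45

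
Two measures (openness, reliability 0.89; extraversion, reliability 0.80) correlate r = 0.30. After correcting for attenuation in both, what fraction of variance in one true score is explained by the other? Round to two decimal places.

Disattenuated r = 0.30 / √(0.89 × 0.80) = 0.30 / 0.8438 = 0.3555.
Shared true-score variance = 0.3555² = 0.1264 ≈ 0.13.

0.13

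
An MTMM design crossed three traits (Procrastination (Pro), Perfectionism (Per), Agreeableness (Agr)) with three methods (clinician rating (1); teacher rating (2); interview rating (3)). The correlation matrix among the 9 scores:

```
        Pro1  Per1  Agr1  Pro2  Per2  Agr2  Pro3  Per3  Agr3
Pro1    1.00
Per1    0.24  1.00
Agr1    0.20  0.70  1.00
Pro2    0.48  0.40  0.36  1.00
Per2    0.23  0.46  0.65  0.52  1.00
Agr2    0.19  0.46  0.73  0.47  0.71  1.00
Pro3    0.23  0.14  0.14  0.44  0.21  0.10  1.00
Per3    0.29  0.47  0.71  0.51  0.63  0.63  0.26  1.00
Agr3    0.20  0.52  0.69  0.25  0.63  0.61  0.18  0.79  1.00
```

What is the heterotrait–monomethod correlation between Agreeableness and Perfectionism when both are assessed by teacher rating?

0.71

Different traits, same method: r(Agr2, Per2) = 0.71.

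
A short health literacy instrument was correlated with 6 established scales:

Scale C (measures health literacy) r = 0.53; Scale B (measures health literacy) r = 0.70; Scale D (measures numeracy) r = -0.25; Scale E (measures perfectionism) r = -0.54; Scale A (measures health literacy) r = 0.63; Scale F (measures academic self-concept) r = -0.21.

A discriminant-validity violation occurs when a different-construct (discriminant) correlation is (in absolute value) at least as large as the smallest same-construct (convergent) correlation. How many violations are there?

Convergent (same construct = health literacy): Scale C, Scale B, Scale A.
Smallest convergent = 0.53. Discriminant |r|: 0.25, 0.54, 0.21; count ≥ 0.53 → 1.

1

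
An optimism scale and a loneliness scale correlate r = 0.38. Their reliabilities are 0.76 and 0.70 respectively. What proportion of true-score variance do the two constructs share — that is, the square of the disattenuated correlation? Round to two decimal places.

Disattenuated r = 0.38 / √(0.76 × 0.70) = 0.38 / 0.7294 = 0.5210.
Shared true-score variance = 0.5210² = 0.2714 ≈ 0.27.

0.27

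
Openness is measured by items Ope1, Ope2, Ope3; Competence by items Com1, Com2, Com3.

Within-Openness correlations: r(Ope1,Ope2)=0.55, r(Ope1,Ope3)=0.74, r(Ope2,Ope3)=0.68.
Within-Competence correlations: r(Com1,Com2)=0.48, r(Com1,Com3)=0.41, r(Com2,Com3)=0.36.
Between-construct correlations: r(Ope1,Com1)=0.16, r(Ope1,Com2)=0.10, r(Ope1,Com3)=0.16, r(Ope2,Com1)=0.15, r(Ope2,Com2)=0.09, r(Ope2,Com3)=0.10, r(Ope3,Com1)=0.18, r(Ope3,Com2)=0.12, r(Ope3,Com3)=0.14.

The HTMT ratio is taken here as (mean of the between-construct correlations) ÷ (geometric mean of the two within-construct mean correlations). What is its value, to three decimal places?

Mean heterotrait r = 1.20/9 = 0.1333.
Mean within-Ope = 1.97/3 = 0.6567; mean within-Com = 1.25/3 = 0.4167.
Geometric mean = √(0.6567 × 0.4167) = 0.5231.
HTMT = 0.1333 / 0.5231 = 0.255.

0.255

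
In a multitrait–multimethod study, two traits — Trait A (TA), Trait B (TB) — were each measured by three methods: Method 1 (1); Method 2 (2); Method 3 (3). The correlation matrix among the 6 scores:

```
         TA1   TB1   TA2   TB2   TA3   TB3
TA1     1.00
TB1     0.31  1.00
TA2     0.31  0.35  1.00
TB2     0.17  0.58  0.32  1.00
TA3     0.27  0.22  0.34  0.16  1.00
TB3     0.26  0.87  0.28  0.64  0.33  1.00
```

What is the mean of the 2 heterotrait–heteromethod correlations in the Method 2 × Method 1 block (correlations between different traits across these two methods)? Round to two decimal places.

0.26

HTHM values (method 2 × method 1): 0.35, 0.17; mean = 0.52/2 = 0.26.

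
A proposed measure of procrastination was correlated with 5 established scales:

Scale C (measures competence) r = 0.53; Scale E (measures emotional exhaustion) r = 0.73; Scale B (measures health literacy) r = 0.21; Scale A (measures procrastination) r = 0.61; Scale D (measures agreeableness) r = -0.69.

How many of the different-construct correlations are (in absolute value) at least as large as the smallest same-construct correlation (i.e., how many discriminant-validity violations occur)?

2

Convergent (same construct = procrastination): Scale A.
Smallest convergent = 0.61. Discriminant |r|: 0.53, 0.73, 0.21, 0.69; count ≥ 0.61 → 2.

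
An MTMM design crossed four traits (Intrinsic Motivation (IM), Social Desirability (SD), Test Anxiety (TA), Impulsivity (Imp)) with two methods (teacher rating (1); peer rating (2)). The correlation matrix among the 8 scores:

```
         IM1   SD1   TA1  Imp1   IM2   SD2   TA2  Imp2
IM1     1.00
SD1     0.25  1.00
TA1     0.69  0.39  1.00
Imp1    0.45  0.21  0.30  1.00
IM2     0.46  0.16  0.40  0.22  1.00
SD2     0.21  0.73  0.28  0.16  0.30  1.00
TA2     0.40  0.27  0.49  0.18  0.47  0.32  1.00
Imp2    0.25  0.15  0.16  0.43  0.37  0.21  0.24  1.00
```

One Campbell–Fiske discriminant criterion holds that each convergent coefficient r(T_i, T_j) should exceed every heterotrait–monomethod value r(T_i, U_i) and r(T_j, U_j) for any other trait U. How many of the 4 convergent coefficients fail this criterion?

3

Convergent coefficients and their comparison sets:
IM (methods 1·2): 0.46 vs {0.25, 0.30, 0.69, 0.47, 0.45, 0.37} → fail.
SD (methods 1·2): 0.73 vs {0.25, 0.30, 0.39, 0.32, 0.21, 0.21} → pass.
TA (methods 1·2): 0.49 vs {0.69, 0.47, 0.39, 0.32, 0.30, 0.24} → fail.
Imp (methods 1·2): 0.43 vs {0.45, 0.37, 0.21, 0.21, 0.30, 0.24} → fail.
3 of 4 fail.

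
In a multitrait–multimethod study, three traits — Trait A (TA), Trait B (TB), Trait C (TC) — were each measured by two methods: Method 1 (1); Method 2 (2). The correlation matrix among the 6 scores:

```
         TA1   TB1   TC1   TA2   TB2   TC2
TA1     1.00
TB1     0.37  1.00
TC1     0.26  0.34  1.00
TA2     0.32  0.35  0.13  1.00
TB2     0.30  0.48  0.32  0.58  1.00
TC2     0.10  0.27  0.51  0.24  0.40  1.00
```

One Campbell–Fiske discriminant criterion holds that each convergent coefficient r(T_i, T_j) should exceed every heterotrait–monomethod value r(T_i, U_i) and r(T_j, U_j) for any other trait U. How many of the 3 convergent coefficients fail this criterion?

Convergent coefficients and their comparison sets:
TA (methods 1·2): 0.32 vs {0.37, 0.58, 0.26, 0.24} → fail.
TB (methods 1·2): 0.48 vs {0.37, 0.58, 0.34, 0.40} → fail.
TC (methods 1·2): 0.51 vs {0.26, 0.24, 0.34, 0.40} → pass.
2 of 3 fail.

2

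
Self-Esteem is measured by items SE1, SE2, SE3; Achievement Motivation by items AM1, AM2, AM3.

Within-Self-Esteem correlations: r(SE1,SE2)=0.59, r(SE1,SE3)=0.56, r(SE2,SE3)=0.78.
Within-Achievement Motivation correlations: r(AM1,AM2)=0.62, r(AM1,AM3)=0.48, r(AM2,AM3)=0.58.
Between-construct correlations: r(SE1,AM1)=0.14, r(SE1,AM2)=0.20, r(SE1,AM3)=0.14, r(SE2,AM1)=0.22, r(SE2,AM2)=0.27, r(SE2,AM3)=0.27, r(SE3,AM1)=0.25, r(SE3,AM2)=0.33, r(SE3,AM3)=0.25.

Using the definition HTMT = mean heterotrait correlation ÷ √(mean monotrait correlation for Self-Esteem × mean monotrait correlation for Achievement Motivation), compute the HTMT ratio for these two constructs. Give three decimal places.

Mean between = 2.07/9 = 0.2300.
Mean within-SE = 1.93/3 = 0.6433; mean within-AM = 1.68/3 = 0.5600.
Geometric mean = √(0.6433 × 0.5600) = 0.6002.
HTMT = 0.2300 / 0.6002 = 0.383.

0.383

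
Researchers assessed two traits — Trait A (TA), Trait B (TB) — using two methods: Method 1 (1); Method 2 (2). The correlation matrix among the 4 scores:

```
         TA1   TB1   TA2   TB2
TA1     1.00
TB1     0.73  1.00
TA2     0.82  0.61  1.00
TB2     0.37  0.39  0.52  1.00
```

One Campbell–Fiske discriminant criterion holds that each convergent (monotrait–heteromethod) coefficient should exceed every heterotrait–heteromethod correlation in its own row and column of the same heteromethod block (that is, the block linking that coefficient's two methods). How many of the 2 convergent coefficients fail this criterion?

1

Convergent coefficients and their comparison sets:
TA (methods 1·2): 0.82 vs {0.37, 0.61} → pass.
TB (methods 1·2): 0.39 vs {0.61, 0.37} → fail.
1 of 2 fail.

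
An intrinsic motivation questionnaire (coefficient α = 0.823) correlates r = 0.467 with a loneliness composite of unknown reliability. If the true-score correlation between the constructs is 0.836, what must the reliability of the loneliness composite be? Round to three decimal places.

r_true = r_obs / √(r_xx · r_yy) ⇒ 0.836 = 0.467 / √(0.823 · r_yy).
√(0.823 · r_yy) = 0.467 / 0.836 = 0.5586; 0.823 · r_yy = 0.3120; r_yy = 0.3120 / 0.823 ≈ 0.379.

0.379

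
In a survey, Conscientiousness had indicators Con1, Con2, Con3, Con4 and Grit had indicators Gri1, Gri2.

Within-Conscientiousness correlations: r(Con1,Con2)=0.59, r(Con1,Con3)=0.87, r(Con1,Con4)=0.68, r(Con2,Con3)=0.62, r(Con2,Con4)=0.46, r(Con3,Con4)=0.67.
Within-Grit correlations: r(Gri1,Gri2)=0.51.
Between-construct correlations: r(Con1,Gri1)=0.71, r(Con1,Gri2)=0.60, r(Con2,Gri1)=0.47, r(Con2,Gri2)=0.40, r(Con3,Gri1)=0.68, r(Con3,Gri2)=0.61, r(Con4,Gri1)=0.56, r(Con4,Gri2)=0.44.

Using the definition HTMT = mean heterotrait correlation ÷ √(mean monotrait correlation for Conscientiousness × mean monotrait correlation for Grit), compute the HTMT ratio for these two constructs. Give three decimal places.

Between-construct mean = 4.47/8 = 0.5588.
Mean within-Con = 3.89/6 = 0.6483; mean within-Gri = 0.51/1 = 0.5100.
Geometric mean = √(0.6483 × 0.5100) = 0.5750.
HTMT = 0.5588 / 0.5750 = 0.972.

0.972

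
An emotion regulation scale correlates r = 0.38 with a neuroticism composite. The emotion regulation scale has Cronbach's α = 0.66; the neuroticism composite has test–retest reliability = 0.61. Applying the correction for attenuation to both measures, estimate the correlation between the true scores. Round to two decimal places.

r_true = r_obs / √(r_xx · r_yy) = 0.38 / √(0.66 × 0.61) = 0.38 / √0.4026 = 0.38 / 0.6345 ≈ 0.60.

0.60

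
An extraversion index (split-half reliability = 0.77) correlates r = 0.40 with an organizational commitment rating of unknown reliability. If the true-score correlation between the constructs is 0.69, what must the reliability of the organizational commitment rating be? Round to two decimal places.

r_true = r_obs / √(r_xx · r_yy) ⇒ 0.69 = 0.40 / √(0.77 · r_yy).
√(0.77 · r_yy) = 0.40 / 0.69 = 0.5797; 0.77 · r_yy = 0.3361; r_yy = 0.3361 / 0.77 ≈ 0.44.

0.44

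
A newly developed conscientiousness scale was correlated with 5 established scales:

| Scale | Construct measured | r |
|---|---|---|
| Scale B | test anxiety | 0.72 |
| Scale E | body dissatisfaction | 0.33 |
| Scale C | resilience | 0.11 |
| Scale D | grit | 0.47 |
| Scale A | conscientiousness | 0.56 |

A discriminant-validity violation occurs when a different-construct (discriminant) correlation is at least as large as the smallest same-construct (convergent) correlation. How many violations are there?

Convergent (same construct = conscientiousness): Scale A.
Smallest convergent = 0.56. Discriminant values: 0.72, 0.33, 0.11, 0.47; count ≥ 0.56 → 1.

1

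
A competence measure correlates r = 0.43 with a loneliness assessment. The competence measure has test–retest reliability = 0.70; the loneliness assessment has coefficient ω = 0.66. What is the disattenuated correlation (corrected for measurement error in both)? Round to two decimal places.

0.63

r_true = r_obs / √(r_xx · r_yy) = 0.43 / √(0.70 × 0.66) = 0.43 / √0.4620 = 0.43 / 0.6797 ≈ 0.63.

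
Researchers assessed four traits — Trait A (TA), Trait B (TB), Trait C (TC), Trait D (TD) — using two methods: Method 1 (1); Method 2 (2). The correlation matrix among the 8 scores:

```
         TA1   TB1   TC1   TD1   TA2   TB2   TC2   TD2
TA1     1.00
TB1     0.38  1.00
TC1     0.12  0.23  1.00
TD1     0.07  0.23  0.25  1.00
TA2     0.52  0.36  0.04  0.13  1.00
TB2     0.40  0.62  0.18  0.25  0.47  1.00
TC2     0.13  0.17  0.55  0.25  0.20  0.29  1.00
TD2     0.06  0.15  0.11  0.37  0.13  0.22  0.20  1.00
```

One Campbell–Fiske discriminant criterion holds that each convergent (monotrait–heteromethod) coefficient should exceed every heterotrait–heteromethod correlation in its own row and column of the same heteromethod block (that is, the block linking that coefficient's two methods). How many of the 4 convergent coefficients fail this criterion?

Checking each validity diagonal entry against its comparison values:
TA (methods 1·2): 0.52 vs {0.40, 0.36, 0.13, 0.04, 0.06, 0.13} → pass.
TB (methods 1·2): 0.62 vs {0.36, 0.40, 0.17, 0.18, 0.15, 0.25} → pass.
TC (methods 1·2): 0.55 vs {0.04, 0.13, 0.18, 0.17, 0.11, 0.25} → pass.
TD (methods 1·2): 0.37 vs {0.13, 0.06, 0.25, 0.15, 0.25, 0.11} → pass.
0 of 4 fail.

0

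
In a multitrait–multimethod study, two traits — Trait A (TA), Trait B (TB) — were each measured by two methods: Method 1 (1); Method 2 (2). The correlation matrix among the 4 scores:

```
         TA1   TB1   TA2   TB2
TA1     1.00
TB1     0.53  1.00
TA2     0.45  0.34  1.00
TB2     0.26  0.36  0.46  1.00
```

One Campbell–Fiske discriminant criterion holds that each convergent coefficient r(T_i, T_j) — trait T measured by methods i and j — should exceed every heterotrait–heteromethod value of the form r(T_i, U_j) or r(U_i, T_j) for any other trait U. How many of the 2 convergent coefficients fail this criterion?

0

Convergent coefficients and their comparison sets:
TA (methods 1·2): 0.45 vs {0.26, 0.34} → pass.
TB (methods 1·2): 0.36 vs {0.34, 0.26} → pass.
0 of 2 fail.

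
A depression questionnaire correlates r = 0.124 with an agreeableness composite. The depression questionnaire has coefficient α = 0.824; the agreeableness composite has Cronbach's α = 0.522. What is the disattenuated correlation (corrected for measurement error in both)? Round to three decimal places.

0.189

r_true = r_obs / √(r_xx · r_yy) = 0.124 / √(0.824 × 0.522) = 0.124 / √0.430128 = 0.124 / 0.6558 ≈ 0.189.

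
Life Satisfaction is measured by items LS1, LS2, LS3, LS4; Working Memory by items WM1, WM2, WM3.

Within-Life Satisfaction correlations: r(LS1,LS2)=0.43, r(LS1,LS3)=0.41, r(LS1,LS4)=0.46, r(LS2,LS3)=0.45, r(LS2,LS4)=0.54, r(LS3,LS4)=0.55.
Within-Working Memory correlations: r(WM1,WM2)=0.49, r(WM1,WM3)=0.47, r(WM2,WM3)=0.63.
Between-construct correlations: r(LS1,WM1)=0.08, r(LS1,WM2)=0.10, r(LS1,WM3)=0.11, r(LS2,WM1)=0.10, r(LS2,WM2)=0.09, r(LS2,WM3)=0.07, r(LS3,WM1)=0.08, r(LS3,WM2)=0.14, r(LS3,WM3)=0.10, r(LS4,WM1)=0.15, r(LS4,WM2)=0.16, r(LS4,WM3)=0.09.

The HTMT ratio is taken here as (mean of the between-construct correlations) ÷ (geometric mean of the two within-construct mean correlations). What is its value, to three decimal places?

0.211

Mean heterotrait r = 1.27/12 = 0.1058.
Mean within-LS = 2.84/6 = 0.4733; mean within-WM = 1.59/3 = 0.5300.
Geometric mean = √(0.4733 × 0.5300) = 0.5008.
HTMT = 0.1058 / 0.5008 = 0.211.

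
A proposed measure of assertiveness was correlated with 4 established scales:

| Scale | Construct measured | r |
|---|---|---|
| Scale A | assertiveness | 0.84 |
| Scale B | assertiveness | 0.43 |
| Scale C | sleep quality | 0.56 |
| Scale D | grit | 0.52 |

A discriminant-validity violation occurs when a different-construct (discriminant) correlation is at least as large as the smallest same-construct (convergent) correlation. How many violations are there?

2

Convergent (same construct = assertiveness): Scale A, Scale B.
Smallest convergent = 0.43. Discriminant values: 0.56, 0.52; count ≥ 0.43 → 2.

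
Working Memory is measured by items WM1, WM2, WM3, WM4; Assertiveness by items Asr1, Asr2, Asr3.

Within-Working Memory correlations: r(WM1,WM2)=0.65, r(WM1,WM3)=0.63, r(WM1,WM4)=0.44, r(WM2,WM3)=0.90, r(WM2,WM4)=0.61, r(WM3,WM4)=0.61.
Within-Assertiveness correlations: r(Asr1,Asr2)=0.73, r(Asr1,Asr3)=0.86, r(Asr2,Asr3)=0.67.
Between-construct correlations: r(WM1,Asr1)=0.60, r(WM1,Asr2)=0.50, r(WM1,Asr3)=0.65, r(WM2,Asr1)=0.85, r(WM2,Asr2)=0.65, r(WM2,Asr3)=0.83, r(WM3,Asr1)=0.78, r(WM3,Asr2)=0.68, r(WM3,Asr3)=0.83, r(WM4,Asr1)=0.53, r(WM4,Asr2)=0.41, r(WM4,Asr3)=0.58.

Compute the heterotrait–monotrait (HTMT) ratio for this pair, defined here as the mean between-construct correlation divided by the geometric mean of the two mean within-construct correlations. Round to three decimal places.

Mean between = 7.89/12 = 0.6575.
Mean within-WM = 3.84/6 = 0.6400; mean within-Asr = 2.26/3 = 0.7533.
Geometric mean = √(0.6400 × 0.7533) = 0.6943.
HTMT = 0.6575 / 0.6943 = 0.947.

0.947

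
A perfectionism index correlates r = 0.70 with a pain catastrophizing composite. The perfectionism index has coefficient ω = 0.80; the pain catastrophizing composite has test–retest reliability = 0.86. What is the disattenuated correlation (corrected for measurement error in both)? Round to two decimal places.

0.84

r_true = r_obs / √(r_xx · r_yy) = 0.70 / √(0.80 × 0.86) = 0.70 / √0.6880 = 0.70 / 0.8295 ≈ 0.84.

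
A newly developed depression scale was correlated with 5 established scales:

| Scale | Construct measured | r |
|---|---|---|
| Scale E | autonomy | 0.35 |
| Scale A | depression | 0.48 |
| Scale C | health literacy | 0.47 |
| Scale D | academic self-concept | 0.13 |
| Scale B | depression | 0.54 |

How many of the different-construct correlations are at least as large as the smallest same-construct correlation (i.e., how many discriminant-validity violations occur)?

Convergent (same construct = depression): Scale A, Scale B.
Smallest convergent = 0.48. Discriminant values: 0.35, 0.47, 0.13; count ≥ 0.48 → 0.

0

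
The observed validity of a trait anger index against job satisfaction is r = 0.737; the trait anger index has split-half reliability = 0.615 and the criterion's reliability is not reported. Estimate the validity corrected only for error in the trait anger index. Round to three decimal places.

Single correction: r_c = r_obs / √r_xx = 0.737 / √0.615 = 0.737 / 0.7842 ≈ 0.940.

0.940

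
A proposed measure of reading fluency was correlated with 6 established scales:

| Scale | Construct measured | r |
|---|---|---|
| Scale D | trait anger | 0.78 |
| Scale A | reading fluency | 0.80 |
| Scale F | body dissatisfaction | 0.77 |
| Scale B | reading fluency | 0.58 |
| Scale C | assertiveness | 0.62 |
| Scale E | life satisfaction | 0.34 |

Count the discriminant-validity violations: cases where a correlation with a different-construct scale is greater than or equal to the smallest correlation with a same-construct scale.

Convergent (same construct = reading fluency): Scale A, Scale B.
Smallest convergent = 0.58. Discriminant values: 0.78, 0.77, 0.62, 0.34; count ≥ 0.58 → 3.

3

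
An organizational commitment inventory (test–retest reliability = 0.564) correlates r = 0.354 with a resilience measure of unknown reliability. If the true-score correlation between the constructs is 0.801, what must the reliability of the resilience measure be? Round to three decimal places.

r_true = r_obs / √(r_xx · r_yy) ⇒ 0.801 = 0.354 / √(0.564 · r_yy).
√(0.564 · r_yy) = 0.354 / 0.801 = 0.4419; 0.564 · r_yy = 0.1953; r_yy = 0.1953 / 0.564 ≈ 0.346.

0.346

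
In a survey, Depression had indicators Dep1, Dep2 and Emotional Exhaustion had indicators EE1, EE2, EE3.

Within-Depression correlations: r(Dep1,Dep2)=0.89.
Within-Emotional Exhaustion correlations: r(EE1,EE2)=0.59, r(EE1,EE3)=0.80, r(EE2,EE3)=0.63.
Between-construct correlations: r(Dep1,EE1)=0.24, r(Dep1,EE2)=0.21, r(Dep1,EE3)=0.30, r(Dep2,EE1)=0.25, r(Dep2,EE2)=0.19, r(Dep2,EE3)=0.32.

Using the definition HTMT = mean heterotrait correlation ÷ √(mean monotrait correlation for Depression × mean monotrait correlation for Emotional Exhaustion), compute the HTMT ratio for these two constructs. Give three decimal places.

0.325

Between-construct mean = 1.51/6 = 0.2517.
Mean within-Dep = 0.89/1 = 0.8900; mean within-EE = 2.02/3 = 0.6733.
Geometric mean = √(0.8900 × 0.6733) = 0.7741.
HTMT = 0.2517 / 0.7741 = 0.325.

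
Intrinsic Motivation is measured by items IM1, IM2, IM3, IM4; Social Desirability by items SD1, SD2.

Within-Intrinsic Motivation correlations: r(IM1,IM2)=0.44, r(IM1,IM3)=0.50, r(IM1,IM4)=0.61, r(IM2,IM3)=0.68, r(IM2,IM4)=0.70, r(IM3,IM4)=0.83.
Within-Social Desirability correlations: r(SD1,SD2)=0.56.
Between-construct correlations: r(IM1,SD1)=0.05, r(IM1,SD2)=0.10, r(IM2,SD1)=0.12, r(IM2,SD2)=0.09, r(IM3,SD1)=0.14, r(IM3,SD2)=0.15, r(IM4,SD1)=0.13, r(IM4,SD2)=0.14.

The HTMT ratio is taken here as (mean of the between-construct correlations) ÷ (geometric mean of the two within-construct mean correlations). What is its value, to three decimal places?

0.194

Mean between = 0.92/8 = 0.1150.
Mean within-IM = 3.76/6 = 0.6267; mean within-SD = 0.56/1 = 0.5600.
Geometric mean = √(0.6267 × 0.5600) = 0.5924.
HTMT = 0.1150 / 0.5924 = 0.194.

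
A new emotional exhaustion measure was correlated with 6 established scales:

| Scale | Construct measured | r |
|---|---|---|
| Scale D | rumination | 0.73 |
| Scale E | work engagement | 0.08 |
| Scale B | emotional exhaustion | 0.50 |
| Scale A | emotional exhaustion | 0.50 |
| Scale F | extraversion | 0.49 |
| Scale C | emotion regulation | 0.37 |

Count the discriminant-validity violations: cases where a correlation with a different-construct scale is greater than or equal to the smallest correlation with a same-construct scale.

Convergent (same construct = emotional exhaustion): Scale B, Scale A.
Smallest convergent = 0.50. Discriminant values: 0.73, 0.08, 0.49, 0.37; count ≥ 0.50 → 1.

1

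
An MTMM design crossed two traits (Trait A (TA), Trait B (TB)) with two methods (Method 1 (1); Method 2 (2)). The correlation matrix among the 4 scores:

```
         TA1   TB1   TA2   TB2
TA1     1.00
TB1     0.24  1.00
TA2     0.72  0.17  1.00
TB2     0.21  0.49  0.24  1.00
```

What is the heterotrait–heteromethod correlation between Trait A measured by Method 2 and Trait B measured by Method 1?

Different traits and methods: r(TA2, TB1) = 0.17.

0.17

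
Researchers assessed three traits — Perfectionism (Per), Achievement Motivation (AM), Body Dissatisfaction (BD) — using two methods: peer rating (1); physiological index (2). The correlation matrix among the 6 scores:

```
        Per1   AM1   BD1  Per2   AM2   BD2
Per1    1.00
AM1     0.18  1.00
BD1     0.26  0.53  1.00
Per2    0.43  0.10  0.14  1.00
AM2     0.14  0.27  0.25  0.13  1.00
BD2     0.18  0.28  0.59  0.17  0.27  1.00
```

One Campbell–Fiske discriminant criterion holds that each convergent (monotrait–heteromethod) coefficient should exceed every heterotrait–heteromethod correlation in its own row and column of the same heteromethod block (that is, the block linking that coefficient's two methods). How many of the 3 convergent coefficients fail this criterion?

1

Convergent coefficients and their comparison sets:
Per (methods 1·2): 0.43 vs {0.14, 0.10, 0.18, 0.14} → pass.
AM (methods 1·2): 0.27 vs {0.10, 0.14, 0.28, 0.25} → fail.
BD (methods 1·2): 0.59 vs {0.14, 0.18, 0.25, 0.28} → pass.
1 of 3 fail.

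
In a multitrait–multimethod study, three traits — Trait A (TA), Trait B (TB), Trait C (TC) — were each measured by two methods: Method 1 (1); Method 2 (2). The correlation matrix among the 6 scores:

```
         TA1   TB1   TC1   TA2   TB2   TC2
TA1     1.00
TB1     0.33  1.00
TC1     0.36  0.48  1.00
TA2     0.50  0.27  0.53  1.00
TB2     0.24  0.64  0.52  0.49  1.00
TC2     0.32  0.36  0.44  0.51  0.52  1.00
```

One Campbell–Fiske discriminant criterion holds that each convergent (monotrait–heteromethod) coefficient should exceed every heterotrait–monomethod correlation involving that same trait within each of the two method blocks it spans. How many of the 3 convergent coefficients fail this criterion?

2

Checking each validity diagonal entry against its comparison values:
TA (methods 1·2): 0.50 vs {0.33, 0.49, 0.36, 0.51} → fail.
TB (methods 1·2): 0.64 vs {0.33, 0.49, 0.48, 0.52} → pass.
TC (methods 1·2): 0.44 vs {0.36, 0.51, 0.48, 0.52} → fail.
2 of 3 fail.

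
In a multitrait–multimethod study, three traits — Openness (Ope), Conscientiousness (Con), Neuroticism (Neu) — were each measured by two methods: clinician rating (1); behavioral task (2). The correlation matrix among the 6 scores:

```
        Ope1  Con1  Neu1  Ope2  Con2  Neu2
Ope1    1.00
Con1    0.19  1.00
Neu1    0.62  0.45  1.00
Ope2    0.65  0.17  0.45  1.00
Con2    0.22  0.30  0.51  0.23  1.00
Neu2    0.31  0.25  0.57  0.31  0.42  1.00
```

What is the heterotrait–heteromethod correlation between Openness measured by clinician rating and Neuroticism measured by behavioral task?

Different traits and methods: r(Ope1, Neu2) = 0.31.

0.31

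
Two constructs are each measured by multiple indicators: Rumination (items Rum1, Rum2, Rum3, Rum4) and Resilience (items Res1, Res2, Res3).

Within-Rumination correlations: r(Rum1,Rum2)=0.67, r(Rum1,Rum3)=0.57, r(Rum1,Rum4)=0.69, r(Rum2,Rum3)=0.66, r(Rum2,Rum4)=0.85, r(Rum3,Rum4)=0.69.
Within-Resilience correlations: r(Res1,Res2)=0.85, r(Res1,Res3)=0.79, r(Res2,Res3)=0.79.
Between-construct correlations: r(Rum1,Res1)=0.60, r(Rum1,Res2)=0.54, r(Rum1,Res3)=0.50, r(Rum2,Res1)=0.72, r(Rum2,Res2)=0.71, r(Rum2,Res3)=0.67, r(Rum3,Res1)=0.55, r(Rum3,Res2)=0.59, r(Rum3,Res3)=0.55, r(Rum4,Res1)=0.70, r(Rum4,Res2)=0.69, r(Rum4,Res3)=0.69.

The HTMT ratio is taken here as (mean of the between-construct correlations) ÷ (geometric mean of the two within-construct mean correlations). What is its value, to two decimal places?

Mean heterotrait r = 7.51/12 = 0.6258.
Mean within-Rum = 4.13/6 = 0.6883; mean within-Res = 2.43/3 = 0.8100.
Geometric mean = √(0.6883 × 0.8100) = 0.7467.
HTMT = 0.6258 / 0.7467 = 0.84.

0.84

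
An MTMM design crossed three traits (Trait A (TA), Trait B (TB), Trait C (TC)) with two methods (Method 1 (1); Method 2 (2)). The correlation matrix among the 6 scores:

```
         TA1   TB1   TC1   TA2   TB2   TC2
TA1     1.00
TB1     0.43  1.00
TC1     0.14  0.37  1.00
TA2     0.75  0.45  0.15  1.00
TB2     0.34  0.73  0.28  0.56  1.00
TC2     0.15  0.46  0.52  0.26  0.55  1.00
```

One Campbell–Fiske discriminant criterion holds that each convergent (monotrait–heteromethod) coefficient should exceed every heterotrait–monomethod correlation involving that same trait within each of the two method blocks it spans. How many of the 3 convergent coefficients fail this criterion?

Convergent coefficients and their comparison sets:
TA (methods 1·2): 0.75 vs {0.43, 0.56, 0.14, 0.26} → pass.
TB (methods 1·2): 0.73 vs {0.43, 0.56, 0.37, 0.55} → pass.
TC (methods 1·2): 0.52 vs {0.14, 0.26, 0.37, 0.55} → fail.
1 of 3 fail.

1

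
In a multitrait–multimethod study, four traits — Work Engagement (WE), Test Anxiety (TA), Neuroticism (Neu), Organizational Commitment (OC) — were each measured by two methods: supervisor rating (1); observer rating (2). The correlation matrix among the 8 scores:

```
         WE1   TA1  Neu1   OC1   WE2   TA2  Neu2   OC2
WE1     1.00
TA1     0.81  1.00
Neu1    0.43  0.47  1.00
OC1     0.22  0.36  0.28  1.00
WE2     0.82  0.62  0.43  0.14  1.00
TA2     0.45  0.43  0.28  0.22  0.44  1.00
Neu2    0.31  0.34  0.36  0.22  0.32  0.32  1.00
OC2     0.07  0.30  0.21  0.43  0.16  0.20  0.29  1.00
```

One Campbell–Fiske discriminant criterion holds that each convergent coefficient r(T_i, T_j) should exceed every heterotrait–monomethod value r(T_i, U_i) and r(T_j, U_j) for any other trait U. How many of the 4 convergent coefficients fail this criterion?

2

Convergent coefficients and their comparison sets:
WE (methods 1·2): 0.82 vs {0.81, 0.44, 0.43, 0.32, 0.22, 0.16} → pass.
TA (methods 1·2): 0.43 vs {0.81, 0.44, 0.47, 0.32, 0.36, 0.20} → fail.
Neu (methods 1·2): 0.36 vs {0.43, 0.32, 0.47, 0.32, 0.28, 0.29} → fail.
OC (methods 1·2): 0.43 vs {0.22, 0.16, 0.36, 0.20, 0.28, 0.29} → pass.
2 of 4 fail.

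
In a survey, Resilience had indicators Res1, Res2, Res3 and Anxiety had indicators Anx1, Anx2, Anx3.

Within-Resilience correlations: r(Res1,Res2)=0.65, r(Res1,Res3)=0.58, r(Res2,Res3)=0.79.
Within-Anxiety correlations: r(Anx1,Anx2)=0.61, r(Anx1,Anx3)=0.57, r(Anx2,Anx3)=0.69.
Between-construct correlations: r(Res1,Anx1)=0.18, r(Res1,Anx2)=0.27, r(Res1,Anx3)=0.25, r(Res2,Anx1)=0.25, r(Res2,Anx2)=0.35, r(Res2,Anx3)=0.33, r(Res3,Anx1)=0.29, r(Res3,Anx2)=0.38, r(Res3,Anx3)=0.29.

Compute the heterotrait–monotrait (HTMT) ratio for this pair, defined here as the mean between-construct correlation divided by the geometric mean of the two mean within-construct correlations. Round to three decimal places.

Mean between = 2.59/9 = 0.2878.
Mean within-Res = 2.02/3 = 0.6733; mean within-Anx = 1.87/3 = 0.6233.
Geometric mean = √(0.6733 × 0.6233) = 0.6478.
HTMT = 0.2878 / 0.6478 = 0.444.

0.444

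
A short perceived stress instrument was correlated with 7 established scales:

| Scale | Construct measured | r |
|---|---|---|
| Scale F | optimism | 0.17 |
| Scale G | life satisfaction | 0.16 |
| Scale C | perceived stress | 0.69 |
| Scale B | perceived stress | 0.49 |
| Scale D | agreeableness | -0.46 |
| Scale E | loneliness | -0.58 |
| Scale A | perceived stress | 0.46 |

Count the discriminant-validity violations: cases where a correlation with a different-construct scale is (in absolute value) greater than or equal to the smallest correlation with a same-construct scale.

2

Convergent (same construct = perceived stress): Scale C, Scale B, Scale A.
Smallest convergent = 0.46. Discriminant |r|: 0.17, 0.16, 0.46, 0.58; count ≥ 0.46 → 2.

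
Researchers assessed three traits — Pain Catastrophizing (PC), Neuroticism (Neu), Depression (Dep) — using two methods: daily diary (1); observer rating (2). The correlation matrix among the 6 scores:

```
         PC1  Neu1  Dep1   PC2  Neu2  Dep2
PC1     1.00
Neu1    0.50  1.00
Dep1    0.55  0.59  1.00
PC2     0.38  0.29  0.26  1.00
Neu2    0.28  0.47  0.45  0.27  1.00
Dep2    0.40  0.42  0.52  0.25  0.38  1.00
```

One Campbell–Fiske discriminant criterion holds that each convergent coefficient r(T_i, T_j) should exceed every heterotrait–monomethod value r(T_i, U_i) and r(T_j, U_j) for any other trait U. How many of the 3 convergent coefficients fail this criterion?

Checking each validity diagonal entry against its comparison values:
PC (methods 1·2): 0.38 vs {0.50, 0.27, 0.55, 0.25} → fail.
Neu (methods 1·2): 0.47 vs {0.50, 0.27, 0.59, 0.38} → fail.
Dep (methods 1·2): 0.52 vs {0.55, 0.25, 0.59, 0.38} → fail.
3 of 3 fail.

3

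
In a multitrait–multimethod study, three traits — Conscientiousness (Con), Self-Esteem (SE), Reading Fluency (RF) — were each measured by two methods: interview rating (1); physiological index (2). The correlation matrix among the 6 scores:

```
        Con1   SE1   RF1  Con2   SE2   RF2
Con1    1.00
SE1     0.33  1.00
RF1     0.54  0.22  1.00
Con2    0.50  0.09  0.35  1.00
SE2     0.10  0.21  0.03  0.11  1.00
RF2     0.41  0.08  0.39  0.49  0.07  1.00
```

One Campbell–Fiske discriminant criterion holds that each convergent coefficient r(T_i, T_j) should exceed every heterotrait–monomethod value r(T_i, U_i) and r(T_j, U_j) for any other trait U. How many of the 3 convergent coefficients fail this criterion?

Checking each validity diagonal entry against its comparison values:
Con (methods 1·2): 0.50 vs {0.33, 0.11, 0.54, 0.49} → fail.
SE (methods 1·2): 0.21 vs {0.33, 0.11, 0.22, 0.07} → fail.
RF (methods 1·2): 0.39 vs {0.54, 0.49, 0.22, 0.07} → fail.
3 of 3 fail.

3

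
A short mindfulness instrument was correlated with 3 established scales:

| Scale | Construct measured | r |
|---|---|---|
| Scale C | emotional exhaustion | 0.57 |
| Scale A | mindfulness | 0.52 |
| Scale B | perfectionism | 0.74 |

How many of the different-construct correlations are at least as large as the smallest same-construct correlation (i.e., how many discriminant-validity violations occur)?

2

Convergent (same construct = mindfulness): Scale A.
Smallest convergent = 0.52. Discriminant values: 0.57, 0.74; count ≥ 0.52 → 2.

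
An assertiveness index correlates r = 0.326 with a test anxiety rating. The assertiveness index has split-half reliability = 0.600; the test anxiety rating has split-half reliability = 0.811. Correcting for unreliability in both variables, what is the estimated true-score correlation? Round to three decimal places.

0.467

r_true = r_obs / √(r_xx · r_yy) = 0.326 / √(0.600 × 0.811) = 0.326 / √0.486600 = 0.326 / 0.6976 ≈ 0.467.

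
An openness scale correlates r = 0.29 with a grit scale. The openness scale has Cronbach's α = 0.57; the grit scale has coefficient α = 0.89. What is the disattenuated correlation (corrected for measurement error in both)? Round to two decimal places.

0.41

r_true = r_obs / √(r_xx · r_yy) = 0.29 / √(0.57 × 0.89) = 0.29 / √0.5073 = 0.29 / 0.7122 ≈ 0.41.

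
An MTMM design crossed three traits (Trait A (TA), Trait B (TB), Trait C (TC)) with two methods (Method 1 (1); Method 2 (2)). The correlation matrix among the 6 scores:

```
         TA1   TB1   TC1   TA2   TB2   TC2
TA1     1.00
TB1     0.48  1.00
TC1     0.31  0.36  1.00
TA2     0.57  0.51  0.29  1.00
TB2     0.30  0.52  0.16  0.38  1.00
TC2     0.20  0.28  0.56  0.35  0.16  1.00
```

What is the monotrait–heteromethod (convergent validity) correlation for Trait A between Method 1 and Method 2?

0.57

Same trait (TA), different methods: r(TA1, TA2) = 0.57.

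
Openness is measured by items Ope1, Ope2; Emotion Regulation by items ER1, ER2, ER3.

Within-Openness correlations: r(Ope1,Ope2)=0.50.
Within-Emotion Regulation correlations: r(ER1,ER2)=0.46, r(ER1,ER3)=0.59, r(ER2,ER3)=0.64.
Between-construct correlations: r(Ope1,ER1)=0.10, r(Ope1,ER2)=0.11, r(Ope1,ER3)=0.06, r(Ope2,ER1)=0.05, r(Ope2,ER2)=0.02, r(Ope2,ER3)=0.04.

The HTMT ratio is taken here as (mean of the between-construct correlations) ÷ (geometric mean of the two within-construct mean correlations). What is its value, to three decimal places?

0.119

Mean heterotrait r = 0.38/6 = 0.0633.
Mean within-Ope = 0.50/1 = 0.5000; mean within-ER = 1.69/3 = 0.5633.
Geometric mean = √(0.5000 × 0.5633) = 0.5307.
HTMT = 0.0633 / 0.5307 = 0.119.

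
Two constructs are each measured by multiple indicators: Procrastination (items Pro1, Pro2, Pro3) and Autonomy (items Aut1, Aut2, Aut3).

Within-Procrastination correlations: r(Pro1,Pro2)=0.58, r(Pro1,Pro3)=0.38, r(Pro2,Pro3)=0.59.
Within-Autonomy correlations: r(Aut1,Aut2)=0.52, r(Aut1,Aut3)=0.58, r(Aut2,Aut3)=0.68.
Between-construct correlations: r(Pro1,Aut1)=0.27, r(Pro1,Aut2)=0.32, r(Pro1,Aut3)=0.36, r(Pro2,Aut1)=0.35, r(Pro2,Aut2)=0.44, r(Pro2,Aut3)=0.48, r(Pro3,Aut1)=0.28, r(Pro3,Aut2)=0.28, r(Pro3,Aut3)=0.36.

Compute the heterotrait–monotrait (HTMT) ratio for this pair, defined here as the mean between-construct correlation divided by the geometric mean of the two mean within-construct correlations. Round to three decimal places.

0.630

Mean between = 3.14/9 = 0.3489.
Mean within-Pro = 1.55/3 = 0.5167; mean within-Aut = 1.78/3 = 0.5933.
Geometric mean = √(0.5167 × 0.5933) = 0.5537.
HTMT = 0.3489 / 0.5537 = 0.630.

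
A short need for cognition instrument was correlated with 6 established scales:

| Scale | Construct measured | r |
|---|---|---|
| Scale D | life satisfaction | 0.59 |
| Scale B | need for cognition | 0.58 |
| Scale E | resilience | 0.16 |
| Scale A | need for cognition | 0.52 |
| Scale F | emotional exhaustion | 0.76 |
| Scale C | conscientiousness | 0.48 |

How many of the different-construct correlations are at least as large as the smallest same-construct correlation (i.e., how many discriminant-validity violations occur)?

2

Convergent (same construct = need for cognition): Scale B, Scale A.
Smallest convergent = 0.52. Discriminant values: 0.59, 0.16, 0.76, 0.48; count ≥ 0.52 → 2.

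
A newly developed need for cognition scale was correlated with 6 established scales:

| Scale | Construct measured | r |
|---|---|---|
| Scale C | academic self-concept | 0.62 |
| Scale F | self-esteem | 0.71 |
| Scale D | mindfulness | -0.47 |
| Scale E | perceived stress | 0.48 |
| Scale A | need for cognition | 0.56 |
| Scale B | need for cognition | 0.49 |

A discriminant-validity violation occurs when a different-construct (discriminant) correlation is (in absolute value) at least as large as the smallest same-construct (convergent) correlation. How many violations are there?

Convergent (same construct = need for cognition): Scale A, Scale B.
Smallest convergent = 0.49. Discriminant |r|: 0.62, 0.71, 0.47, 0.48; count ≥ 0.49 → 2.

2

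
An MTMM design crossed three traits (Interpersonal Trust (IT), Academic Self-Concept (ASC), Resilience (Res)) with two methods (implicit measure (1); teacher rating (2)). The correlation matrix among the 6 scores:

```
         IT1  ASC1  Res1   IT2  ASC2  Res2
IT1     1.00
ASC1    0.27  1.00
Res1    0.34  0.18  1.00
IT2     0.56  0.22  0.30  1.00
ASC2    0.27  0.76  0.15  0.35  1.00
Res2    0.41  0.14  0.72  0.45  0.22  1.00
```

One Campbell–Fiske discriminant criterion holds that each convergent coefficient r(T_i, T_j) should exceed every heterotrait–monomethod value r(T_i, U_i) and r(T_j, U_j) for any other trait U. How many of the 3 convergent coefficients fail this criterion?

0

Checking each validity diagonal entry against its comparison values:
IT (methods 1·2): 0.56 vs {0.27, 0.35, 0.34, 0.45} → pass.
ASC (methods 1·2): 0.76 vs {0.27, 0.35, 0.18, 0.22} → pass.
Res (methods 1·2): 0.72 vs {0.34, 0.45, 0.18, 0.22} → pass.
0 of 3 fail.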